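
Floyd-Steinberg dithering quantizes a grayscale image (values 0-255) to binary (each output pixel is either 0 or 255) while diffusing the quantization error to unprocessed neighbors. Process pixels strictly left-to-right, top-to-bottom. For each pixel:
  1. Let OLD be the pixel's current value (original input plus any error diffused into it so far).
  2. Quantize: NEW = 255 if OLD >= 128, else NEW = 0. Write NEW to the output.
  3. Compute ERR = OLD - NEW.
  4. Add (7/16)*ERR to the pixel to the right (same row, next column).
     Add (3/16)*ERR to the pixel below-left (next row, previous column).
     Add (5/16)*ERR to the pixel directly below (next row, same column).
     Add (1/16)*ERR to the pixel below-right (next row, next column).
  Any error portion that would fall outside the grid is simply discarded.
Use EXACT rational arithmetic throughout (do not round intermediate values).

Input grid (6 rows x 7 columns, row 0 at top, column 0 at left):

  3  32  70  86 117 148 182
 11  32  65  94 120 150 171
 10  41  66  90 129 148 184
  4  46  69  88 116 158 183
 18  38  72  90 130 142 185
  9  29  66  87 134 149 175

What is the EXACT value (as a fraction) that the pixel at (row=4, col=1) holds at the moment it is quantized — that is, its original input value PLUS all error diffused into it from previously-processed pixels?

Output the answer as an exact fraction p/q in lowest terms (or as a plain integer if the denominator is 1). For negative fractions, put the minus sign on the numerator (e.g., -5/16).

(0,0): OLD=3 → NEW=0, ERR=3
(0,1): OLD=533/16 → NEW=0, ERR=533/16
(0,2): OLD=21651/256 → NEW=0, ERR=21651/256
(0,3): OLD=503813/4096 → NEW=0, ERR=503813/4096
(0,4): OLD=11194403/65536 → NEW=255, ERR=-5517277/65536
(0,5): OLD=116568309/1048576 → NEW=0, ERR=116568309/1048576
(0,6): OLD=3869431475/16777216 → NEW=255, ERR=-408758605/16777216
(1,0): OLD=4655/256 → NEW=0, ERR=4655/256
(1,1): OLD=136009/2048 → NEW=0, ERR=136009/2048
(1,2): OLD=9543933/65536 → NEW=255, ERR=-7167747/65536
(1,3): OLD=19421945/262144 → NEW=0, ERR=19421945/262144
(1,4): OLD=2594379275/16777216 → NEW=255, ERR=-1683810805/16777216
(1,5): OLD=17582704379/134217728 → NEW=255, ERR=-16642816261/134217728
(1,6): OLD=249290389333/2147483648 → NEW=0, ERR=249290389333/2147483648
(2,0): OLD=921907/32768 → NEW=0, ERR=921907/32768
(2,1): OLD=57348193/1048576 → NEW=0, ERR=57348193/1048576
(2,2): OLD=1238013795/16777216 → NEW=0, ERR=1238013795/16777216
(2,3): OLD=16076967179/134217728 → NEW=0, ERR=16076967179/134217728
(2,4): OLD=141113657851/1073741824 → NEW=255, ERR=-132690507269/1073741824
(2,5): OLD=2428492260777/34359738368 → NEW=0, ERR=2428492260777/34359738368
(2,6): OLD=133837185764655/549755813888 → NEW=255, ERR=-6350546776785/549755813888
(3,0): OLD=386658563/16777216 → NEW=0, ERR=386658563/16777216
(3,1): OLD=11914277063/134217728 → NEW=0, ERR=11914277063/134217728
(3,2): OLD=168334166597/1073741824 → NEW=255, ERR=-105469998523/1073741824
(3,3): OLD=274444636691/4294967296 → NEW=0, ERR=274444636691/4294967296
(3,4): OLD=69311273282819/549755813888 → NEW=0, ERR=69311273282819/549755813888
(3,5): OLD=991125905649337/4398046511104 → NEW=255, ERR=-130375954682183/4398046511104
(3,6): OLD=12021673640045287/70368744177664 → NEW=255, ERR=-5922356125259033/70368744177664
(4,0): OLD=89863879373/2147483648 → NEW=0, ERR=89863879373/2147483648
(4,1): OLD=2304531683561/34359738368 → NEW=0, ERR=2304531683561/34359738368
Target (4,1): original=38, with diffused error = 2304531683561/34359738368

Answer: 2304531683561/34359738368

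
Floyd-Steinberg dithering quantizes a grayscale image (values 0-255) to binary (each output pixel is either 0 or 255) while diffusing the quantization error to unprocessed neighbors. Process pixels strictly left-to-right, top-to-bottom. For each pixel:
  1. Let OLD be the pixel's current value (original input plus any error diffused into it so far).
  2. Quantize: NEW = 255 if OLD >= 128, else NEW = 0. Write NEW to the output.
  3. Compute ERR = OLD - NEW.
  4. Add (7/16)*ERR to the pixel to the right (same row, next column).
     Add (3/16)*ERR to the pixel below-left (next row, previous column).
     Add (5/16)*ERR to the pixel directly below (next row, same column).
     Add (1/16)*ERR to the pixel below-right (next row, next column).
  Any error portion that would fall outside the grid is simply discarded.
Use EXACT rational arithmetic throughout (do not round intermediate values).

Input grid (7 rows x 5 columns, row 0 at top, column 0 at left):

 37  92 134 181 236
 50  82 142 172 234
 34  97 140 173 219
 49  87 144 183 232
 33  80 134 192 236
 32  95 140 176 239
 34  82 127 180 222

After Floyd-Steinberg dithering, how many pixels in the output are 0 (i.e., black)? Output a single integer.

Answer: 16

Derivation:
(0,0): OLD=37 → NEW=0, ERR=37
(0,1): OLD=1731/16 → NEW=0, ERR=1731/16
(0,2): OLD=46421/256 → NEW=255, ERR=-18859/256
(0,3): OLD=609363/4096 → NEW=255, ERR=-435117/4096
(0,4): OLD=12420677/65536 → NEW=255, ERR=-4291003/65536
(1,0): OLD=20953/256 → NEW=0, ERR=20953/256
(1,1): OLD=286959/2048 → NEW=255, ERR=-235281/2048
(1,2): OLD=3641243/65536 → NEW=0, ERR=3641243/65536
(1,3): OLD=38333375/262144 → NEW=255, ERR=-28513345/262144
(1,4): OLD=668206173/4194304 → NEW=255, ERR=-401341347/4194304
(2,0): OLD=1246389/32768 → NEW=0, ERR=1246389/32768
(2,1): OLD=97804055/1048576 → NEW=0, ERR=97804055/1048576
(2,2): OLD=2862114053/16777216 → NEW=255, ERR=-1416076027/16777216
(2,3): OLD=23518593343/268435456 → NEW=0, ERR=23518593343/268435456
(2,4): OLD=947601094905/4294967296 → NEW=255, ERR=-147615565575/4294967296
(3,0): OLD=1314917989/16777216 → NEW=0, ERR=1314917989/16777216
(3,1): OLD=18386279041/134217728 → NEW=255, ERR=-15839241599/134217728
(3,2): OLD=379033444187/4294967296 → NEW=0, ERR=379033444187/4294967296
(3,3): OLD=2038127957475/8589934592 → NEW=255, ERR=-152305363485/8589934592
(3,4): OLD=30096138992335/137438953472 → NEW=255, ERR=-4950794143025/137438953472
(4,0): OLD=75945955147/2147483648 → NEW=0, ERR=75945955147/2147483648
(4,1): OLD=5500242192843/68719476736 → NEW=0, ERR=5500242192843/68719476736
(4,2): OLD=204393908584517/1099511627776 → NEW=255, ERR=-75981556498363/1099511627776
(4,3): OLD=2726566894688203/17592186044416 → NEW=255, ERR=-1759440546637877/17592186044416
(4,4): OLD=50631581041296397/281474976710656 → NEW=255, ERR=-21144538019920883/281474976710656
(5,0): OLD=63836451490881/1099511627776 → NEW=0, ERR=63836451490881/1099511627776
(5,1): OLD=1184535934811651/8796093022208 → NEW=255, ERR=-1058467785851389/8796093022208
(5,2): OLD=14639163579157531/281474976710656 → NEW=0, ERR=14639163579157531/281474976710656
(5,3): OLD=167866885804234069/1125899906842624 → NEW=255, ERR=-119237590440635051/1125899906842624
(5,4): OLD=2935283155298507031/18014398509481984 → NEW=255, ERR=-1658388464619398889/18014398509481984
(6,0): OLD=4163129306162225/140737488355328 → NEW=0, ERR=4163129306162225/140737488355328
(6,1): OLD=318483756313567711/4503599627370496 → NEW=0, ERR=318483756313567711/4503599627370496
(6,2): OLD=10579047231700892549/72057594037927936 → NEW=255, ERR=-7795639247970731131/72057594037927936
(6,3): OLD=98647331453265662711/1152921504606846976 → NEW=0, ERR=98647331453265662711/1152921504606846976
(6,4): OLD=4132924903246962161025/18446744073709551616 → NEW=255, ERR=-570994835548973501055/18446744073709551616
Output grid:
  Row 0: ..###  (2 black, running=2)
  Row 1: .#.##  (2 black, running=4)
  Row 2: ..#.#  (3 black, running=7)
  Row 3: .#.##  (2 black, running=9)
  Row 4: ..###  (2 black, running=11)
  Row 5: .#.##  (2 black, running=13)
  Row 6: ..#.#  (3 black, running=16)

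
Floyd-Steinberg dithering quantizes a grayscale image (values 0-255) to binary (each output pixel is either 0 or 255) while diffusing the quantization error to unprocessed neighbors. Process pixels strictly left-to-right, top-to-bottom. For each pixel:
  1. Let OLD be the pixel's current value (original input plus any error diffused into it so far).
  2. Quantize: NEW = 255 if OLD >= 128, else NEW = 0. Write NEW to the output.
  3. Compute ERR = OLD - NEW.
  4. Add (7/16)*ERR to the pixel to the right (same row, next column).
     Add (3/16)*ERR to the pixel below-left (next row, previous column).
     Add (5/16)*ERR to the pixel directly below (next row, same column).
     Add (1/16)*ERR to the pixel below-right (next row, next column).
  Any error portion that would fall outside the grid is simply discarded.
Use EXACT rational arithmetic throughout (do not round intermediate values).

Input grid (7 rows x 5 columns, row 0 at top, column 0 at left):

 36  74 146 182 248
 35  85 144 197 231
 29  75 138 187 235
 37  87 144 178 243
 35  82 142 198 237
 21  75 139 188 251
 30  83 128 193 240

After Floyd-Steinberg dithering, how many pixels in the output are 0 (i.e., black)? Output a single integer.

(0,0): OLD=36 → NEW=0, ERR=36
(0,1): OLD=359/4 → NEW=0, ERR=359/4
(0,2): OLD=11857/64 → NEW=255, ERR=-4463/64
(0,3): OLD=155127/1024 → NEW=255, ERR=-105993/1024
(0,4): OLD=3321281/16384 → NEW=255, ERR=-856639/16384
(1,0): OLD=4037/64 → NEW=0, ERR=4037/64
(1,1): OLD=66467/512 → NEW=255, ERR=-64093/512
(1,2): OLD=878879/16384 → NEW=0, ERR=878879/16384
(1,3): OLD=11400659/65536 → NEW=255, ERR=-5311021/65536
(1,4): OLD=181127577/1048576 → NEW=255, ERR=-86259303/1048576
(2,0): OLD=206769/8192 → NEW=0, ERR=206769/8192
(2,1): OLD=15970795/262144 → NEW=0, ERR=15970795/262144
(2,2): OLD=664371969/4194304 → NEW=255, ERR=-405175551/4194304
(2,3): OLD=7203483379/67108864 → NEW=0, ERR=7203483379/67108864
(2,4): OLD=269712249829/1073741824 → NEW=255, ERR=-4091915291/1073741824
(3,0): OLD=236184673/4194304 → NEW=0, ERR=236184673/4194304
(3,1): OLD=3829883277/33554432 → NEW=0, ERR=3829883277/33554432
(3,2): OLD=201522118111/1073741824 → NEW=255, ERR=-72282047009/1073741824
(3,3): OLD=376540046135/2147483648 → NEW=255, ERR=-171068284105/2147483648
(3,4): OLD=7341530749907/34359738368 → NEW=255, ERR=-1420202533933/34359738368
(4,0): OLD=39727518671/536870912 → NEW=0, ERR=39727518671/536870912
(4,1): OLD=2421332994063/17179869184 → NEW=255, ERR=-1959533647857/17179869184
(4,2): OLD=17388624909633/274877906944 → NEW=0, ERR=17388624909633/274877906944
(4,3): OLD=830460816890127/4398046511104 → NEW=255, ERR=-291041043441393/4398046511104
(4,4): OLD=13380827598452457/70368744177664 → NEW=255, ERR=-4563202166851863/70368744177664
(5,0): OLD=6250238089613/274877906944 → NEW=0, ERR=6250238089613/274877906944
(5,1): OLD=144674413709991/2199023255552 → NEW=0, ERR=144674413709991/2199023255552
(5,2): OLD=11823023481230239/70368744177664 → NEW=255, ERR=-6121006284074081/70368744177664
(5,3): OLD=34075184124723441/281474976710656 → NEW=0, ERR=34075184124723441/281474976710656
(5,4): OLD=1259039125225772171/4503599627370496 → NEW=255, ERR=110621220246295691/4503599627370496
(6,0): OLD=1739563927379453/35184372088832 → NEW=0, ERR=1739563927379453/35184372088832
(6,1): OLD=124188535543567379/1125899906842624 → NEW=0, ERR=124188535543567379/1125899906842624
(6,2): OLD=3168457764608935809/18014398509481984 → NEW=255, ERR=-1425213855308970111/18014398509481984
(6,3): OLD=56316501564261660491/288230376151711744 → NEW=255, ERR=-17182244354424834229/288230376151711744
(6,4): OLD=1056820712964130682061/4611686018427387904 → NEW=255, ERR=-119159221734853233459/4611686018427387904
Output grid:
  Row 0: ..###  (2 black, running=2)
  Row 1: .#.##  (2 black, running=4)
  Row 2: ..#.#  (3 black, running=7)
  Row 3: ..###  (2 black, running=9)
  Row 4: .#.##  (2 black, running=11)
  Row 5: ..#.#  (3 black, running=14)
  Row 6: ..###  (2 black, running=16)

Answer: 16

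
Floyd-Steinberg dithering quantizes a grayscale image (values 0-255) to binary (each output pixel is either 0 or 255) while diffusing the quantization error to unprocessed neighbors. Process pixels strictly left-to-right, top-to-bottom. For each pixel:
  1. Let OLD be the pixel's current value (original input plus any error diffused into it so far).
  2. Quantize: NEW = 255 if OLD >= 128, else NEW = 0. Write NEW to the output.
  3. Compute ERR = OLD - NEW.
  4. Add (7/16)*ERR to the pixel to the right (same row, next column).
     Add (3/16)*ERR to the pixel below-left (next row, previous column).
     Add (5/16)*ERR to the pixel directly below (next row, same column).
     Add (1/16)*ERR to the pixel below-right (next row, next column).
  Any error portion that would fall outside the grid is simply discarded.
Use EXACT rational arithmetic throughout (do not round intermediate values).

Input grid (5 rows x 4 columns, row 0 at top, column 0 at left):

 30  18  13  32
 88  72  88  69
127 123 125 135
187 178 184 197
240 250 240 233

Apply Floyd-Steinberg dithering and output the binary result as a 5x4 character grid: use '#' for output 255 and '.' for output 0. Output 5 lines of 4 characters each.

(0,0): OLD=30 → NEW=0, ERR=30
(0,1): OLD=249/8 → NEW=0, ERR=249/8
(0,2): OLD=3407/128 → NEW=0, ERR=3407/128
(0,3): OLD=89385/2048 → NEW=0, ERR=89385/2048
(1,0): OLD=13211/128 → NEW=0, ERR=13211/128
(1,1): OLD=136957/1024 → NEW=255, ERR=-124163/1024
(1,2): OLD=1749761/32768 → NEW=0, ERR=1749761/32768
(1,3): OLD=56447191/524288 → NEW=0, ERR=56447191/524288
(2,0): OLD=2236719/16384 → NEW=255, ERR=-1941201/16384
(2,1): OLD=26075829/524288 → NEW=0, ERR=26075829/524288
(2,2): OLD=184607225/1048576 → NEW=255, ERR=-82779655/1048576
(2,3): OLD=2305930837/16777216 → NEW=255, ERR=-1972259243/16777216
(3,0): OLD=1336305023/8388608 → NEW=255, ERR=-802790017/8388608
(3,1): OLD=17376685153/134217728 → NEW=255, ERR=-16848835487/134217728
(3,2): OLD=183557354015/2147483648 → NEW=0, ERR=183557354015/2147483648
(3,3): OLD=6621991287641/34359738368 → NEW=255, ERR=-2139741996199/34359738368
(4,0): OLD=400626367699/2147483648 → NEW=255, ERR=-146981962541/2147483648
(4,1): OLD=3279155916473/17179869184 → NEW=255, ERR=-1101710725447/17179869184
(4,2): OLD=120469505624793/549755813888 → NEW=255, ERR=-19718226916647/549755813888
(4,3): OLD=1787273408689855/8796093022208 → NEW=255, ERR=-455730311973185/8796093022208
Row 0: ....
Row 1: .#..
Row 2: #.##
Row 3: ##.#
Row 4: ####

Answer: ....
.#..
#.##
##.#
####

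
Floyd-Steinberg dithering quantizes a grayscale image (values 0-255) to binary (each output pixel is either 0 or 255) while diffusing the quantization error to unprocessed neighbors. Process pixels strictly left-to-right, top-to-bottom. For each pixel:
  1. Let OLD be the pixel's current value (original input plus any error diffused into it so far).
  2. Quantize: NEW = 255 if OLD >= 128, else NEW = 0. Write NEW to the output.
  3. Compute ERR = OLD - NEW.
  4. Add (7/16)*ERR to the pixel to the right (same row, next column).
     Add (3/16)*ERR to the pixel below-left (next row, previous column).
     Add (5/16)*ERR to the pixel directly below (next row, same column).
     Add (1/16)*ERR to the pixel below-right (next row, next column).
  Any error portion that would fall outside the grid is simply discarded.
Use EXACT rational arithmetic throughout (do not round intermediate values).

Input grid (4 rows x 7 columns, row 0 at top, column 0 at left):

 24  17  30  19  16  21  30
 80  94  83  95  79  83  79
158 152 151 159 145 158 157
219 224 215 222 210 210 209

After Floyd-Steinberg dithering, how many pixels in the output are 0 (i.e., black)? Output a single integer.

Answer: 14

Derivation:
(0,0): OLD=24 → NEW=0, ERR=24
(0,1): OLD=55/2 → NEW=0, ERR=55/2
(0,2): OLD=1345/32 → NEW=0, ERR=1345/32
(0,3): OLD=19143/512 → NEW=0, ERR=19143/512
(0,4): OLD=265073/8192 → NEW=0, ERR=265073/8192
(0,5): OLD=4608023/131072 → NEW=0, ERR=4608023/131072
(0,6): OLD=95170721/2097152 → NEW=0, ERR=95170721/2097152
(1,0): OLD=2965/32 → NEW=0, ERR=2965/32
(1,1): OLD=39043/256 → NEW=255, ERR=-26237/256
(1,2): OLD=491727/8192 → NEW=0, ERR=491727/8192
(1,3): OLD=4641227/32768 → NEW=255, ERR=-3714613/32768
(1,4): OLD=101596361/2097152 → NEW=0, ERR=101596361/2097152
(1,5): OLD=2109102537/16777216 → NEW=0, ERR=2109102537/16777216
(1,6): OLD=40366774567/268435456 → NEW=255, ERR=-28084266713/268435456
(2,0): OLD=687057/4096 → NEW=255, ERR=-357423/4096
(2,1): OLD=12955323/131072 → NEW=0, ERR=12955323/131072
(2,2): OLD=388686673/2097152 → NEW=255, ERR=-146087087/2097152
(2,3): OLD=1777270057/16777216 → NEW=0, ERR=1777270057/16777216
(2,4): OLD=29926655857/134217728 → NEW=255, ERR=-4298864783/134217728
(2,5): OLD=715900462835/4294967296 → NEW=255, ERR=-379316197645/4294967296
(2,6): OLD=6426933376469/68719476736 → NEW=0, ERR=6426933376469/68719476736
(3,0): OLD=440954577/2097152 → NEW=255, ERR=-93819183/2097152
(3,1): OLD=3637311245/16777216 → NEW=255, ERR=-640878835/16777216
(3,2): OLD=27187039615/134217728 → NEW=255, ERR=-7038481025/134217728
(3,3): OLD=119079159261/536870912 → NEW=255, ERR=-17822923299/536870912
(3,4): OLD=12062220586193/68719476736 → NEW=255, ERR=-5461245981487/68719476736
(3,5): OLD=89701602755731/549755813888 → NEW=255, ERR=-50486129785709/549755813888
(3,6): OLD=1693505394901709/8796093022208 → NEW=255, ERR=-549498325761331/8796093022208
Output grid:
  Row 0: .......  (7 black, running=7)
  Row 1: .#.#..#  (4 black, running=11)
  Row 2: #.#.##.  (3 black, running=14)
  Row 3: #######  (0 black, running=14)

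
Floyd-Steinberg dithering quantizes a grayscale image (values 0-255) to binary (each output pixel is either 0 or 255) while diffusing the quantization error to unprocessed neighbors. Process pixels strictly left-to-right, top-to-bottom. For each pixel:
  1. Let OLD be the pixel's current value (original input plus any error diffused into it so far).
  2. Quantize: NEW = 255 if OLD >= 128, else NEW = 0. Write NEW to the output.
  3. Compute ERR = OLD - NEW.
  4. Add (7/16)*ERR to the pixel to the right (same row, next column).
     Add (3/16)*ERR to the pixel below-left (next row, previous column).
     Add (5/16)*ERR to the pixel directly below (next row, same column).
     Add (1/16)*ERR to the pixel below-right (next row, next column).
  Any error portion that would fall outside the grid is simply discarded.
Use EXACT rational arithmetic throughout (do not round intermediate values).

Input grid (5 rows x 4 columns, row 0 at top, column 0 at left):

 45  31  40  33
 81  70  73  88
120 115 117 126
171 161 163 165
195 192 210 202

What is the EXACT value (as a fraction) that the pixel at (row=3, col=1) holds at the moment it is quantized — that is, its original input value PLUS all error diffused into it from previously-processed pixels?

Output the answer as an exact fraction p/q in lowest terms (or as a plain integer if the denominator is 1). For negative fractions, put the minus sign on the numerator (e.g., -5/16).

(0,0): OLD=45 → NEW=0, ERR=45
(0,1): OLD=811/16 → NEW=0, ERR=811/16
(0,2): OLD=15917/256 → NEW=0, ERR=15917/256
(0,3): OLD=246587/4096 → NEW=0, ERR=246587/4096
(1,0): OLD=26769/256 → NEW=0, ERR=26769/256
(1,1): OLD=299127/2048 → NEW=255, ERR=-223113/2048
(1,2): OLD=3881283/65536 → NEW=0, ERR=3881283/65536
(1,3): OLD=143245381/1048576 → NEW=255, ERR=-124141499/1048576
(2,0): OLD=4333581/32768 → NEW=255, ERR=-4022259/32768
(2,1): OLD=47073247/1048576 → NEW=0, ERR=47073247/1048576
(2,2): OLD=264536411/2097152 → NEW=0, ERR=264536411/2097152
(2,3): OLD=4962399375/33554432 → NEW=255, ERR=-3593980785/33554432
(3,0): OLD=2366562237/16777216 → NEW=255, ERR=-1911627843/16777216
(3,1): OLD=37892050531/268435456 → NEW=255, ERR=-30558990749/268435456
Target (3,1): original=161, with diffused error = 37892050531/268435456

Answer: 37892050531/268435456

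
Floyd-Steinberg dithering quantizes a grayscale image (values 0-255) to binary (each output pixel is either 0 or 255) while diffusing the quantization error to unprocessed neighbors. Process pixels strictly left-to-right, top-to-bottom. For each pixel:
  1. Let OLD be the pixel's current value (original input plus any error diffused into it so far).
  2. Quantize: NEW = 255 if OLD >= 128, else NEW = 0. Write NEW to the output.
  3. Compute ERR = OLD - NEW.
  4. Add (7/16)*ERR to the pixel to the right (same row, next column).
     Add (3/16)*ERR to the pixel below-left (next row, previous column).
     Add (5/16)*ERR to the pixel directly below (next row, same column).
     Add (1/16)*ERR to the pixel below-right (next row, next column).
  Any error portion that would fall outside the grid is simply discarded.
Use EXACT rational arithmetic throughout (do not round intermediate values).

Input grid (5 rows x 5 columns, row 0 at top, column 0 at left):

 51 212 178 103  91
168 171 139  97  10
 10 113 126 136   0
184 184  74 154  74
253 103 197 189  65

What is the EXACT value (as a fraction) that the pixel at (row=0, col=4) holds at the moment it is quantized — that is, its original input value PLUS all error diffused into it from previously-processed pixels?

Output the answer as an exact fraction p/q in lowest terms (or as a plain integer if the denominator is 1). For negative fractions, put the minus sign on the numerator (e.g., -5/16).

(0,0): OLD=51 → NEW=0, ERR=51
(0,1): OLD=3749/16 → NEW=255, ERR=-331/16
(0,2): OLD=43251/256 → NEW=255, ERR=-22029/256
(0,3): OLD=267685/4096 → NEW=0, ERR=267685/4096
(0,4): OLD=7837571/65536 → NEW=0, ERR=7837571/65536
Target (0,4): original=91, with diffused error = 7837571/65536

Answer: 7837571/65536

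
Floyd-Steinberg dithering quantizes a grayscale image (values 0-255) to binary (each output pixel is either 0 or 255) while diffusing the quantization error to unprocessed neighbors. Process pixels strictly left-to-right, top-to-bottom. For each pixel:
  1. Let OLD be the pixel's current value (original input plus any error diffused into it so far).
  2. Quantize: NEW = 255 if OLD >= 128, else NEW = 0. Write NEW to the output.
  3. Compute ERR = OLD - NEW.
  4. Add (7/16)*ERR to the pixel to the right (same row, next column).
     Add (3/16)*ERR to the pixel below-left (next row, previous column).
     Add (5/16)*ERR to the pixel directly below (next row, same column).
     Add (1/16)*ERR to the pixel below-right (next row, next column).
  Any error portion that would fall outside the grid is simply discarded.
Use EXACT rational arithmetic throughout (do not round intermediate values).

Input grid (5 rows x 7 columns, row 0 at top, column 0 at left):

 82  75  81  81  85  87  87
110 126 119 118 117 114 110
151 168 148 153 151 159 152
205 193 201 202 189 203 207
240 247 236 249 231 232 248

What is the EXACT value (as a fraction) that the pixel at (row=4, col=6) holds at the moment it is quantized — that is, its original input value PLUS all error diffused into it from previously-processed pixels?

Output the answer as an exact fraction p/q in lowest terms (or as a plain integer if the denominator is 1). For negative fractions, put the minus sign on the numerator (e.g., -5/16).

(0,0): OLD=82 → NEW=0, ERR=82
(0,1): OLD=887/8 → NEW=0, ERR=887/8
(0,2): OLD=16577/128 → NEW=255, ERR=-16063/128
(0,3): OLD=53447/2048 → NEW=0, ERR=53447/2048
(0,4): OLD=3159409/32768 → NEW=0, ERR=3159409/32768
(0,5): OLD=67728919/524288 → NEW=255, ERR=-65964521/524288
(0,6): OLD=268057249/8388608 → NEW=0, ERR=268057249/8388608
(1,0): OLD=20021/128 → NEW=255, ERR=-12619/128
(1,1): OLD=101491/1024 → NEW=0, ERR=101491/1024
(1,2): OLD=4422639/32768 → NEW=255, ERR=-3933201/32768
(1,3): OLD=10993859/131072 → NEW=0, ERR=10993859/131072
(1,4): OLD=1357836777/8388608 → NEW=255, ERR=-781258263/8388608
(1,5): OLD=3083915961/67108864 → NEW=0, ERR=3083915961/67108864
(1,6): OLD=141977843639/1073741824 → NEW=255, ERR=-131826321481/1073741824
(2,0): OLD=2273697/16384 → NEW=255, ERR=-1904223/16384
(2,1): OLD=62629755/524288 → NEW=0, ERR=62629755/524288
(2,2): OLD=1549155889/8388608 → NEW=255, ERR=-589939151/8388608
(2,3): OLD=8286549481/67108864 → NEW=0, ERR=8286549481/67108864
(2,4): OLD=101885567481/536870912 → NEW=255, ERR=-35016515079/536870912
(2,5): OLD=1992601243923/17179869184 → NEW=0, ERR=1992601243923/17179869184
(2,6): OLD=45973027330485/274877906944 → NEW=255, ERR=-24120838940235/274877906944
(3,0): OLD=1602878225/8388608 → NEW=255, ERR=-536216815/8388608
(3,1): OLD=12208052285/67108864 → NEW=255, ERR=-4904708035/67108864
(3,2): OLD=95383920711/536870912 → NEW=255, ERR=-41518161849/536870912
(3,3): OLD=408298995745/2147483648 → NEW=255, ERR=-139309334495/2147483648
(3,4): OLD=46647119666961/274877906944 → NEW=255, ERR=-23446746603759/274877906944
(3,5): OLD=398896671250243/2199023255552 → NEW=255, ERR=-161854258915517/2199023255552
(3,6): OLD=5440404611592349/35184372088832 → NEW=255, ERR=-3531610271059811/35184372088832
(4,0): OLD=221535241055/1073741824 → NEW=255, ERR=-52268924065/1073741824
(4,1): OLD=3167423853779/17179869184 → NEW=255, ERR=-1213442788141/17179869184
(4,2): OLD=45135151341117/274877906944 → NEW=255, ERR=-24958714929603/274877906944
(4,3): OLD=369823532001455/2199023255552 → NEW=255, ERR=-190927398164305/2199023255552
(4,4): OLD=2612506382975133/17592186044416 → NEW=255, ERR=-1873501058350947/17592186044416
(4,5): OLD=77831019285129181/562949953421312 → NEW=255, ERR=-65721218837305379/562949953421312
(4,6): OLD=1449773371347471131/9007199254740992 → NEW=255, ERR=-847062438611481829/9007199254740992
Target (4,6): original=248, with diffused error = 1449773371347471131/9007199254740992

Answer: 1449773371347471131/9007199254740992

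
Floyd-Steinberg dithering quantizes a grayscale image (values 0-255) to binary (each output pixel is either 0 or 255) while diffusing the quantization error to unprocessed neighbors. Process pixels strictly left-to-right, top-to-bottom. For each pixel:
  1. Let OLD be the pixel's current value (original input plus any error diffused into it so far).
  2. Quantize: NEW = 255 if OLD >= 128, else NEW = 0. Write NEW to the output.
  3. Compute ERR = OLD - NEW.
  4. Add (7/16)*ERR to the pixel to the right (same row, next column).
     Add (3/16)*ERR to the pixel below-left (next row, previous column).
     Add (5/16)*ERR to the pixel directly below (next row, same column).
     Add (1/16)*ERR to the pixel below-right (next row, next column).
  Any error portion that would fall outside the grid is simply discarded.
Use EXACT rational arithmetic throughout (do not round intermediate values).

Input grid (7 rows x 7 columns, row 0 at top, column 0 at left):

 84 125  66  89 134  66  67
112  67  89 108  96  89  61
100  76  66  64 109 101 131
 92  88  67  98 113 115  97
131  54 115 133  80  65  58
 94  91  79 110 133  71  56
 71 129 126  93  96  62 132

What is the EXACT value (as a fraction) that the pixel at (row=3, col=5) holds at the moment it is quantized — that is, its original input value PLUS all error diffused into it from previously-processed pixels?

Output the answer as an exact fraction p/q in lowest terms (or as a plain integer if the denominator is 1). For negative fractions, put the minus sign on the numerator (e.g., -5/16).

Answer: 134801380301799/1099511627776

Derivation:
(0,0): OLD=84 → NEW=0, ERR=84
(0,1): OLD=647/4 → NEW=255, ERR=-373/4
(0,2): OLD=1613/64 → NEW=0, ERR=1613/64
(0,3): OLD=102427/1024 → NEW=0, ERR=102427/1024
(0,4): OLD=2912445/16384 → NEW=255, ERR=-1265475/16384
(0,5): OLD=8443179/262144 → NEW=0, ERR=8443179/262144
(0,6): OLD=340120621/4194304 → NEW=0, ERR=340120621/4194304
(1,0): OLD=7729/64 → NEW=0, ERR=7729/64
(1,1): OLD=51543/512 → NEW=0, ERR=51543/512
(1,2): OLD=2520611/16384 → NEW=255, ERR=-1657309/16384
(1,3): OLD=5380263/65536 → NEW=0, ERR=5380263/65536
(1,4): OLD=503613397/4194304 → NEW=0, ERR=503613397/4194304
(1,5): OLD=5434918629/33554432 → NEW=255, ERR=-3121461531/33554432
(1,6): OLD=25584446667/536870912 → NEW=0, ERR=25584446667/536870912
(2,0): OLD=1282989/8192 → NEW=255, ERR=-805971/8192
(2,1): OLD=13892927/262144 → NEW=0, ERR=13892927/262144
(2,2): OLD=332443005/4194304 → NEW=0, ERR=332443005/4194304
(2,3): OLD=4715160789/33554432 → NEW=255, ERR=-3841219371/33554432
(2,4): OLD=22582619877/268435456 → NEW=0, ERR=22582619877/268435456
(2,5): OLD=1075239004407/8589934592 → NEW=0, ERR=1075239004407/8589934592
(2,6): OLD=26778837517105/137438953472 → NEW=255, ERR=-8268095618255/137438953472
(3,0): OLD=298599389/4194304 → NEW=0, ERR=298599389/4194304
(3,1): OLD=4845940889/33554432 → NEW=255, ERR=-3710439271/33554432
(3,2): OLD=6774816475/268435456 → NEW=0, ERR=6774816475/268435456
(3,3): OLD=100926486861/1073741824 → NEW=0, ERR=100926486861/1073741824
(3,4): OLD=27038069041117/137438953472 → NEW=255, ERR=-8008864094243/137438953472
(3,5): OLD=134801380301799/1099511627776 → NEW=0, ERR=134801380301799/1099511627776
Target (3,5): original=115, with diffused error = 134801380301799/1099511627776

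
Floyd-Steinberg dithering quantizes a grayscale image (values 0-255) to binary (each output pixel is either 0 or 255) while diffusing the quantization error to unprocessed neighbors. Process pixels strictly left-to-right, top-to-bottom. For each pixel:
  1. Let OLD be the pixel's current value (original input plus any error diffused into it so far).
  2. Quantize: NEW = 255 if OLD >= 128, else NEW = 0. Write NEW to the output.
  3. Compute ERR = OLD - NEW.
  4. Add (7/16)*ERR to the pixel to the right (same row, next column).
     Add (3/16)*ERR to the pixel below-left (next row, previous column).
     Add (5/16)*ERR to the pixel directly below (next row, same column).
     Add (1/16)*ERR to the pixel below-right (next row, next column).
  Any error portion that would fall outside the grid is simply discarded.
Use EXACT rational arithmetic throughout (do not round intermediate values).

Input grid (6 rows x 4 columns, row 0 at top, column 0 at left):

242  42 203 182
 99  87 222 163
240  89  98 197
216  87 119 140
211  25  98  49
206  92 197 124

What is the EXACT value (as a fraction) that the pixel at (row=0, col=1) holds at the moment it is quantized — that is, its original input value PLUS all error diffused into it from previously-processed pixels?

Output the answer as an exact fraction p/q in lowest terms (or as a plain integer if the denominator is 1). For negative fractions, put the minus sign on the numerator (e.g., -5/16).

Answer: 581/16

Derivation:
(0,0): OLD=242 → NEW=255, ERR=-13
(0,1): OLD=581/16 → NEW=0, ERR=581/16
Target (0,1): original=42, with diffused error = 581/16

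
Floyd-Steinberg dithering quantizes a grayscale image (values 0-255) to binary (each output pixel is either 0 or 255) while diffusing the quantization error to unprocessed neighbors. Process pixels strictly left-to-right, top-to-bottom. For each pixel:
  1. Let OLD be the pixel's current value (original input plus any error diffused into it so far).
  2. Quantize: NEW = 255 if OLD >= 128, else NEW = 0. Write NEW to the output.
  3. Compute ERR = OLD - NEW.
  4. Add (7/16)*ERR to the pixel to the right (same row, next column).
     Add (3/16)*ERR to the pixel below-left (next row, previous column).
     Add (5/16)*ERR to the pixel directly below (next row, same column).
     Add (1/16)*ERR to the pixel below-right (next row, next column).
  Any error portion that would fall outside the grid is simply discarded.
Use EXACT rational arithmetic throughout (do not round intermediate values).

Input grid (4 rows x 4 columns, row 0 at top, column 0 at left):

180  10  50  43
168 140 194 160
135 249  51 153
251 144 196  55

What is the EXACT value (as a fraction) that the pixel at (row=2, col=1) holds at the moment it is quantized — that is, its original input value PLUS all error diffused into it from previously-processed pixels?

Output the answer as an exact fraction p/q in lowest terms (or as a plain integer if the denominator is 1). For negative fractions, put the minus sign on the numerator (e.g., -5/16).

(0,0): OLD=180 → NEW=255, ERR=-75
(0,1): OLD=-365/16 → NEW=0, ERR=-365/16
(0,2): OLD=10245/256 → NEW=0, ERR=10245/256
(0,3): OLD=247843/4096 → NEW=0, ERR=247843/4096
(1,0): OLD=35913/256 → NEW=255, ERR=-29367/256
(1,1): OLD=175103/2048 → NEW=0, ERR=175103/2048
(1,2): OLD=16635115/65536 → NEW=255, ERR=-76565/65536
(1,3): OLD=189686365/1048576 → NEW=255, ERR=-77700515/1048576
(2,0): OLD=3774309/32768 → NEW=0, ERR=3774309/32768
(2,1): OLD=334204583/1048576 → NEW=255, ERR=66817703/1048576
Target (2,1): original=249, with diffused error = 334204583/1048576

Answer: 334204583/1048576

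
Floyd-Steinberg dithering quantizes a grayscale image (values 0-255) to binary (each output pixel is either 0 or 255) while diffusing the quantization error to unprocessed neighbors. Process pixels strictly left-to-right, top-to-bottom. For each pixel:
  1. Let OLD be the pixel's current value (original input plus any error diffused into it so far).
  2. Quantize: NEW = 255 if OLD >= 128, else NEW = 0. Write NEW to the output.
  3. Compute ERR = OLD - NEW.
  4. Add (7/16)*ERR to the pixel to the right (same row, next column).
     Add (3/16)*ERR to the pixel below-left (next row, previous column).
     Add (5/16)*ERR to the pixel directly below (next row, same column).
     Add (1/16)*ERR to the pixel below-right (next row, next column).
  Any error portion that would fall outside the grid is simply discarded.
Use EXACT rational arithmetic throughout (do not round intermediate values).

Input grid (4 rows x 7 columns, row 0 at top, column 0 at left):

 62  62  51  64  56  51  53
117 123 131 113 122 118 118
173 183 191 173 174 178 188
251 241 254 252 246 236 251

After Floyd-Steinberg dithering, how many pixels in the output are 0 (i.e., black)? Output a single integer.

Answer: 10

Derivation:
(0,0): OLD=62 → NEW=0, ERR=62
(0,1): OLD=713/8 → NEW=0, ERR=713/8
(0,2): OLD=11519/128 → NEW=0, ERR=11519/128
(0,3): OLD=211705/2048 → NEW=0, ERR=211705/2048
(0,4): OLD=3316943/32768 → NEW=0, ERR=3316943/32768
(0,5): OLD=49957289/524288 → NEW=0, ERR=49957289/524288
(0,6): OLD=794297247/8388608 → NEW=0, ERR=794297247/8388608
(1,0): OLD=19595/128 → NEW=255, ERR=-13045/128
(1,1): OLD=130061/1024 → NEW=0, ERR=130061/1024
(1,2): OLD=7852625/32768 → NEW=255, ERR=-503215/32768
(1,3): OLD=21389533/131072 → NEW=255, ERR=-12033827/131072
(1,4): OLD=1155886807/8388608 → NEW=255, ERR=-983208233/8388608
(1,5): OLD=8091923271/67108864 → NEW=0, ERR=8091923271/67108864
(1,6): OLD=221511421001/1073741824 → NEW=255, ERR=-52292744119/1073741824
(2,0): OLD=2702815/16384 → NEW=255, ERR=-1475105/16384
(2,1): OLD=91253829/524288 → NEW=255, ERR=-42439611/524288
(2,2): OLD=1187074959/8388608 → NEW=255, ERR=-952020081/8388608
(2,3): OLD=4813126999/67108864 → NEW=0, ERR=4813126999/67108864
(2,4): OLD=99654543719/536870912 → NEW=255, ERR=-37247538841/536870912
(2,5): OLD=2901176146477/17179869184 → NEW=255, ERR=-1479690495443/17179869184
(2,6): OLD=39207325865227/274877906944 → NEW=255, ERR=-30886540405493/274877906944
(3,0): OLD=1742204975/8388608 → NEW=255, ERR=-396890065/8388608
(3,1): OLD=11280879555/67108864 → NEW=255, ERR=-5831880765/67108864
(3,2): OLD=101416782745/536870912 → NEW=255, ERR=-35485299815/536870912
(3,3): OLD=484029899183/2147483648 → NEW=255, ERR=-63578431057/2147483648
(3,4): OLD=54893055779887/274877906944 → NEW=255, ERR=-15200810490833/274877906944
(3,5): OLD=350713851223101/2199023255552 → NEW=255, ERR=-210037078942659/2199023255552
(3,6): OLD=5936155842061795/35184372088832 → NEW=255, ERR=-3035859040590365/35184372088832
Output grid:
  Row 0: .......  (7 black, running=7)
  Row 1: #.###.#  (2 black, running=9)
  Row 2: ###.###  (1 black, running=10)
  Row 3: #######  (0 black, running=10)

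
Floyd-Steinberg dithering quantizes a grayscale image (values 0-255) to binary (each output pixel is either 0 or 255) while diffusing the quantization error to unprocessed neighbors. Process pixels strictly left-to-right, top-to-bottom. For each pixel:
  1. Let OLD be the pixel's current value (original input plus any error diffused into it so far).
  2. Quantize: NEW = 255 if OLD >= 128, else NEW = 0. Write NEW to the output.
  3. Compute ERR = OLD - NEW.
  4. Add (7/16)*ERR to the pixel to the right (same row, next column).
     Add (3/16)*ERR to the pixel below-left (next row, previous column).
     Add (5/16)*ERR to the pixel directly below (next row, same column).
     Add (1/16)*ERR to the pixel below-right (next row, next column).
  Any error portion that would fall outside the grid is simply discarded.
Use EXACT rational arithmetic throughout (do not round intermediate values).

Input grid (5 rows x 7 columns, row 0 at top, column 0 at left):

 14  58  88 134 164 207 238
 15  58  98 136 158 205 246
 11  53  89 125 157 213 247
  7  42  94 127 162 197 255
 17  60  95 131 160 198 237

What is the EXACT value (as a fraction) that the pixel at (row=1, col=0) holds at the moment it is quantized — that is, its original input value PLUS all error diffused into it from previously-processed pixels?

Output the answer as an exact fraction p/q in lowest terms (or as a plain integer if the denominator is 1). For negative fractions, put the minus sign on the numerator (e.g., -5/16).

(0,0): OLD=14 → NEW=0, ERR=14
(0,1): OLD=513/8 → NEW=0, ERR=513/8
(0,2): OLD=14855/128 → NEW=0, ERR=14855/128
(0,3): OLD=378417/2048 → NEW=255, ERR=-143823/2048
(0,4): OLD=4367191/32768 → NEW=255, ERR=-3988649/32768
(0,5): OLD=80607073/524288 → NEW=255, ERR=-53086367/524288
(0,6): OLD=1624884135/8388608 → NEW=255, ERR=-514210905/8388608
(1,0): OLD=4019/128 → NEW=0, ERR=4019/128
Target (1,0): original=15, with diffused error = 4019/128

Answer: 4019/128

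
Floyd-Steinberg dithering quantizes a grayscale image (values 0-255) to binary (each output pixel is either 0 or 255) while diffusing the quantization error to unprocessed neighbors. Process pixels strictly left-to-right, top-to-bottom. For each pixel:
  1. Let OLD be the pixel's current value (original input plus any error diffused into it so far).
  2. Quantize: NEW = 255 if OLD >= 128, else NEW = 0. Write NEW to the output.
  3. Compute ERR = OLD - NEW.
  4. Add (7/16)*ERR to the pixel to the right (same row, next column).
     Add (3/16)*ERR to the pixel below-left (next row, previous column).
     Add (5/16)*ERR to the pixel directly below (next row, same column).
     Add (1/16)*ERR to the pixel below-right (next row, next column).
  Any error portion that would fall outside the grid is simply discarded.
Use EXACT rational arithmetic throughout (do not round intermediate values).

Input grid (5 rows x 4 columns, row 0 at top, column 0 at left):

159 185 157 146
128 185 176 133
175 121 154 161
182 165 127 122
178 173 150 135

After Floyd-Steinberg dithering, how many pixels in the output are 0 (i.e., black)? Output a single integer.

Answer: 7

Derivation:
(0,0): OLD=159 → NEW=255, ERR=-96
(0,1): OLD=143 → NEW=255, ERR=-112
(0,2): OLD=108 → NEW=0, ERR=108
(0,3): OLD=773/4 → NEW=255, ERR=-247/4
(1,0): OLD=77 → NEW=0, ERR=77
(1,1): OLD=3167/16 → NEW=255, ERR=-913/16
(1,2): OLD=42549/256 → NEW=255, ERR=-22731/256
(1,3): OLD=334259/4096 → NEW=0, ERR=334259/4096
(2,0): OLD=48221/256 → NEW=255, ERR=-17059/256
(2,1): OLD=127341/2048 → NEW=0, ERR=127341/2048
(2,2): OLD=10825887/65536 → NEW=255, ERR=-5885793/65536
(2,3): OLD=148541769/1048576 → NEW=255, ERR=-118845111/1048576
(3,0): OLD=5663439/32768 → NEW=255, ERR=-2692401/32768
(3,1): OLD=133671503/1048576 → NEW=0, ERR=133671503/1048576
(3,2): OLD=576051693/4194304 → NEW=255, ERR=-493495827/4194304
(3,3): OLD=1979217647/67108864 → NEW=0, ERR=1979217647/67108864
(4,0): OLD=2956574797/16777216 → NEW=255, ERR=-1321615283/16777216
(4,1): OLD=40581287911/268435456 → NEW=255, ERR=-27869753369/268435456
(4,2): OLD=349208672709/4294967296 → NEW=0, ERR=349208672709/4294967296
(4,3): OLD=11849599988515/68719476736 → NEW=255, ERR=-5673866579165/68719476736
Output grid:
  Row 0: ##.#  (1 black, running=1)
  Row 1: .##.  (2 black, running=3)
  Row 2: #.##  (1 black, running=4)
  Row 3: #.#.  (2 black, running=6)
  Row 4: ##.#  (1 black, running=7)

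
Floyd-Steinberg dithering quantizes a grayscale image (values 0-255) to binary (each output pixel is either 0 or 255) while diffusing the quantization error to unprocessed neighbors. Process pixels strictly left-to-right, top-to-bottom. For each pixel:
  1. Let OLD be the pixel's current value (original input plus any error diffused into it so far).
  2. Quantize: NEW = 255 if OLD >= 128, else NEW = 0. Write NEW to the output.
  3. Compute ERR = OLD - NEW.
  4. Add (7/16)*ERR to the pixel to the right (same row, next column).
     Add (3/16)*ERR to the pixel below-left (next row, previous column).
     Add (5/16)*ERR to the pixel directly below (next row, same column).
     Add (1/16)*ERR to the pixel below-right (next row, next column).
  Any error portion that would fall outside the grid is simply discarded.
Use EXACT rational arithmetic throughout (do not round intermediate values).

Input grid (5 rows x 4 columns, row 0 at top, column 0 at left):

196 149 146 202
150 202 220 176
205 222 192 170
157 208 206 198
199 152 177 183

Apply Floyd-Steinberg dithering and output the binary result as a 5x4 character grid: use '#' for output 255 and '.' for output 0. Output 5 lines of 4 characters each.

Answer: #.##
###.
##.#
.###
##.#

Derivation:
(0,0): OLD=196 → NEW=255, ERR=-59
(0,1): OLD=1971/16 → NEW=0, ERR=1971/16
(0,2): OLD=51173/256 → NEW=255, ERR=-14107/256
(0,3): OLD=728643/4096 → NEW=255, ERR=-315837/4096
(1,0): OLD=39593/256 → NEW=255, ERR=-25687/256
(1,1): OLD=373919/2048 → NEW=255, ERR=-148321/2048
(1,2): OLD=10769931/65536 → NEW=255, ERR=-5941749/65536
(1,3): OLD=114078781/1048576 → NEW=0, ERR=114078781/1048576
(2,0): OLD=5244997/32768 → NEW=255, ERR=-3110843/32768
(2,1): OLD=141099591/1048576 → NEW=255, ERR=-126287289/1048576
(2,2): OLD=266021315/2097152 → NEW=0, ERR=266021315/2097152
(2,3): OLD=8517054487/33554432 → NEW=255, ERR=-39325673/33554432
(3,0): OLD=1757426165/16777216 → NEW=0, ERR=1757426165/16777216
(3,1): OLD=62825334827/268435456 → NEW=255, ERR=-5625706453/268435456
(3,2): OLD=982363597269/4294967296 → NEW=255, ERR=-112853063211/4294967296
(3,3): OLD=13336128173651/68719476736 → NEW=255, ERR=-4187338394029/68719476736
(4,0): OLD=978415465745/4294967296 → NEW=255, ERR=-116801194735/4294967296
(4,1): OLD=4644518746547/34359738368 → NEW=255, ERR=-4117214537293/34359738368
(4,2): OLD=113942113503315/1099511627776 → NEW=0, ERR=113942113503315/1099511627776
(4,3): OLD=3653087384946997/17592186044416 → NEW=255, ERR=-832920056379083/17592186044416
Row 0: #.##
Row 1: ###.
Row 2: ##.#
Row 3: .###
Row 4: ##.#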